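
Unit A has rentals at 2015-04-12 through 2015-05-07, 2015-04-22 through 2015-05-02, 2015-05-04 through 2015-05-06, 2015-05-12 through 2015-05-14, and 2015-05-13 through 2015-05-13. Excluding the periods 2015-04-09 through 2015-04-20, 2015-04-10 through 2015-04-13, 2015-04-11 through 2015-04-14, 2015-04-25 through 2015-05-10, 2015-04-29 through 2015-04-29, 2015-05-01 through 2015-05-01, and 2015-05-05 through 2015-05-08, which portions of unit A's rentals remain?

2015-04-21 through 2015-04-24, 2015-05-12 through 2015-05-14

First set merges to 2015-04-12 through 2015-05-07, 2015-05-12 through 2015-05-14.
Second set merges to 2015-04-09 through 2015-04-20, 2015-04-25 through 2015-05-10.
2015-04-12 through 2015-05-07 minus B → 2015-04-21 through 2015-04-24.
2015-05-12 through 2015-05-14: no B overlap → unchanged.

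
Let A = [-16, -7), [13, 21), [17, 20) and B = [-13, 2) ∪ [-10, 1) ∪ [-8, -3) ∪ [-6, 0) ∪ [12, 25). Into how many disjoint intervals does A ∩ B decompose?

Merge the first list: [-16, -7), [13, 21).
Merge the second list: [-13, 2), [12, 25).
A ∩ B = [-13, -7), [13, 21).
That is 2 disjoint pieces.

2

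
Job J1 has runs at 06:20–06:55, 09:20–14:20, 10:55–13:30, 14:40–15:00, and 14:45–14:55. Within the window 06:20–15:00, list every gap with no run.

After merging, the occupied span is 06:20-06:55, 09:20-14:20, 14:40-15:00.
Uncovered inside 06:20-15:00: 06:55-09:20, 14:20-14:40.

06:55-09:20, 14:20-14:40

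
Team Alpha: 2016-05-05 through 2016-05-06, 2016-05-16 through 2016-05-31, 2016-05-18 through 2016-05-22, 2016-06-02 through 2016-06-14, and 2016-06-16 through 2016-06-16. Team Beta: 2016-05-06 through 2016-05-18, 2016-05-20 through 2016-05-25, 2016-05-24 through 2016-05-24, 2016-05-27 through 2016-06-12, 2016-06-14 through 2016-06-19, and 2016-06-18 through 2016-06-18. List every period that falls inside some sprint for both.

First set merges to 2016-05-05 through 2016-05-06, 2016-05-16 through 2016-05-31, 2016-06-02 through 2016-06-14, 2016-06-16 through 2016-06-16.
Second set merges to 2016-05-06 through 2016-05-18, 2016-05-20 through 2016-05-25, 2016-05-27 through 2016-06-12, 2016-06-14 through 2016-06-19.
2016-05-05 through 2016-05-06 ∩ B → 2016-05-06 through 2016-05-06.
2016-05-16 through 2016-05-31 ∩ B → 2016-05-16 through 2016-05-18, 2016-05-20 through 2016-05-25, 2016-05-27 through 2016-05-31.
2016-06-02 through 2016-06-14 ∩ B → 2016-06-02 through 2016-06-12, 2016-06-14 through 2016-06-14.
2016-06-16 through 2016-06-16 ∩ B → 2016-06-16 through 2016-06-16.

2016-05-06 through 2016-05-06, 2016-05-16 through 2016-05-18, 2016-05-20 through 2016-05-25, 2016-05-27 through 2016-05-31, 2016-06-02 through 2016-06-12, 2016-06-14 through 2016-06-14, 2016-06-16 through 2016-06-16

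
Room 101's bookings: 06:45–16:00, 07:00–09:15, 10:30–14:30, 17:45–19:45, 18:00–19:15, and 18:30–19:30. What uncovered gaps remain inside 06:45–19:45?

The merged coverage is 06:45-16:00, 17:45-19:45.
Complement within 06:45-19:45: 16:00-17:45.

16:00-17:45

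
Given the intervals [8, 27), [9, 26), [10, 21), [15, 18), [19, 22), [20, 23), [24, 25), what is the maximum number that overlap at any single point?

At 20, 5 of the intervals are simultaneously active.
No point has more.

5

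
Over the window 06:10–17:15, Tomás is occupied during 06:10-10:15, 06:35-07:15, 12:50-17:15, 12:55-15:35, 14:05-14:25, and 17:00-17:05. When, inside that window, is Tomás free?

10:15–12:50

The merged coverage is 06:10–10:15, 12:50–17:15.
Gaps within 06:10–17:15: 10:15–12:50.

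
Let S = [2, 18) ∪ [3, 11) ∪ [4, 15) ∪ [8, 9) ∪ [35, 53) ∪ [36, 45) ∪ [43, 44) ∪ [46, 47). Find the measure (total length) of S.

34

Merged: [2, 18), [35, 53).
Lengths: 16 + 18 = 34.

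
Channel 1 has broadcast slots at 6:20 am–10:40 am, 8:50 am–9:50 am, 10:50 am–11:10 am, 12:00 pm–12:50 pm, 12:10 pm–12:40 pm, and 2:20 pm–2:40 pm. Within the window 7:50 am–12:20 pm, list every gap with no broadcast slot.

The merged coverage is 6:20 am–10:40 am, 10:50 am–11:10 am, 12:00 pm–12:50 pm, 2:20 pm–2:40 pm.
Uncovered inside 7:50 am–12:20 pm: 10:40 am–10:50 am, 11:10 am–12:00 pm.

10:40 am–10:50 am, 11:10 am–12:00 pm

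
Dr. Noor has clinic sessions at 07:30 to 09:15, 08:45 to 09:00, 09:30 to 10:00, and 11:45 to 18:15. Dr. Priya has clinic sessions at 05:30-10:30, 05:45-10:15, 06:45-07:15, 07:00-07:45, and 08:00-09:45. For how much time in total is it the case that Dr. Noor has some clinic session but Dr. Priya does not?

A, merged: 07:30–09:15, 09:30–10:00, 11:45–18:15.
B, merged: 05:30–10:30.
A \ B = 11:45–18:15.
Total: 6 h 30 min.

6 h 30 min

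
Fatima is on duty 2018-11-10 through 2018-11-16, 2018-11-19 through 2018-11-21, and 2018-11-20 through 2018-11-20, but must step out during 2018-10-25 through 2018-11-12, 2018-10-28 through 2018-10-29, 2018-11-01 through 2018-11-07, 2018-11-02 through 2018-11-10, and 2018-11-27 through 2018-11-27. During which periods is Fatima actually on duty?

A, merged: 2018-11-10 through 2018-11-16, 2018-11-19 through 2018-11-21.
B, merged: 2018-10-25 through 2018-11-12, 2018-11-27 through 2018-11-27.
2018-11-10 through 2018-11-16 \ B = 2018-11-13 through 2018-11-16.
2018-11-19 through 2018-11-21: nothing removed.

2018-11-13 through 2018-11-16, 2018-11-19 through 2018-11-21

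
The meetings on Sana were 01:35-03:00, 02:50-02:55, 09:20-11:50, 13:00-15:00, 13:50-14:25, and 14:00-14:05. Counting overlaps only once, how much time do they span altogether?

Merged: 01:35–03:00, 09:20–11:50, 13:00–15:00.
Lengths: 1 h 25 min + 2 h 30 min + 2 h = 5 h 55 min.

5 h 55 min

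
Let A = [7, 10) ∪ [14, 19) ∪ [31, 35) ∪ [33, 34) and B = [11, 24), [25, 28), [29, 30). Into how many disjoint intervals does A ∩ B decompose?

First set merges to [7, 10), [14, 19), [31, 35).
A ∩ B = [14, 19).
That is 1 disjoint piece.

1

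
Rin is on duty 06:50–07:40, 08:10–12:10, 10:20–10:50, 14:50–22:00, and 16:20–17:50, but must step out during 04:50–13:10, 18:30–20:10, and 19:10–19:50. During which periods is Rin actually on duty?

Merge the first list: 06:50-07:40, 08:10-12:10, 14:50-22:00.
Merge the second list: 04:50-13:10, 18:30-20:10.
06:50-07:40: entirely removed.
08:10-12:10: entirely removed.
14:50-22:00 \ B = 14:50-18:30, 20:10-22:00.

14:50-18:30, 20:10-22:00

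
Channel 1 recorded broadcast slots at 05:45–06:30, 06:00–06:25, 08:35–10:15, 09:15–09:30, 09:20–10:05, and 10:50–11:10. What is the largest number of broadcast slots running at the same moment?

3

At 09:20, 3 of the intervals are simultaneously active.
No point has more.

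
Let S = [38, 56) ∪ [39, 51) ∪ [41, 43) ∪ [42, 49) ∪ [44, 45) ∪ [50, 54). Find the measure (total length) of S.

Merged: [38, 56).
Length: 18.

18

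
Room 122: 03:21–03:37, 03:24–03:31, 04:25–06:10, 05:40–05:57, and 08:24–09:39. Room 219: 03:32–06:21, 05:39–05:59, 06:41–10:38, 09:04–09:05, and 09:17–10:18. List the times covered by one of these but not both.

03:21-03:32, 03:37-04:25, 06:10-06:21, 06:41-08:24, 09:39-10:38

Merge the first list: 03:21-03:37, 04:25-06:10, 08:24-09:39.
Merge the second list: 03:32-06:21, 06:41-10:38.
Only in the first: 03:21-03:32.
Only in the second: 03:37-04:25, 06:10-06:21, 06:41-08:24, 09:39-10:38.
Together these are the periods covered by exactly one.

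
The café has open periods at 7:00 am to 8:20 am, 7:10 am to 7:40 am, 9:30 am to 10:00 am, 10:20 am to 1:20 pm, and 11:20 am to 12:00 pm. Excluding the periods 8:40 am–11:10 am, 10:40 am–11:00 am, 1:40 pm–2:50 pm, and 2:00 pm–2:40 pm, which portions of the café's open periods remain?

7:00 am–8:20 am, 11:10 am–1:20 pm

Merge the first list: 7:00 am–8:20 am, 9:30 am–10:00 am, 10:20 am–1:20 pm.
Merge the second list: 8:40 am–11:10 am, 1:40 pm–2:50 pm.
7:00 am–8:20 am is untouched.
9:30 am–10:00 am lies entirely inside B → drops out.
10:20 am–1:20 pm with B removed leaves 11:10 am–1:20 pm.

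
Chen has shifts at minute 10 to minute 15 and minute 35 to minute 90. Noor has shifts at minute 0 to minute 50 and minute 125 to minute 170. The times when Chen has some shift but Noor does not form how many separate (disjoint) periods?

A \ B = minute 50 to minute 90.
That is 1 disjoint piece.

1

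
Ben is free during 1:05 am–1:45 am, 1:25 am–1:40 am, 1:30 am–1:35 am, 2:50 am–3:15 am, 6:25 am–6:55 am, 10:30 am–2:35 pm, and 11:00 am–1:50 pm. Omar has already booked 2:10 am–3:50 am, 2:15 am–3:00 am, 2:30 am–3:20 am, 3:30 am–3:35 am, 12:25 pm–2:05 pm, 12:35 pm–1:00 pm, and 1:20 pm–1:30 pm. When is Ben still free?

1:05 am–1:45 am, 6:25 am–6:55 am, 10:30 am–12:25 pm, 2:05 pm–2:35 pm

A, merged: 1:05 am–1:45 am, 2:50 am–3:15 am, 6:25 am–6:55 am, 10:30 am–2:35 pm.
B, merged: 2:10 am–3:50 am, 12:25 pm–2:05 pm.
1:05 am–1:45 am: nothing removed.
2:50 am–3:15 am: entirely removed.
6:25 am–6:55 am: nothing removed.
10:30 am–2:35 pm \ B = 10:30 am–12:25 pm, 2:05 pm–2:35 pm.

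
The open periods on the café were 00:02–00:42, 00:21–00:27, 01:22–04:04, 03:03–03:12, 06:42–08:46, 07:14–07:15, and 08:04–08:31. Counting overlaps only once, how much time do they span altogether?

5 h 26 min

Merged: 00:02-00:42, 01:22-04:04, 06:42-08:46.
Lengths: 40 min + 2 h 42 min + 2 h 4 min = 5 h 26 min.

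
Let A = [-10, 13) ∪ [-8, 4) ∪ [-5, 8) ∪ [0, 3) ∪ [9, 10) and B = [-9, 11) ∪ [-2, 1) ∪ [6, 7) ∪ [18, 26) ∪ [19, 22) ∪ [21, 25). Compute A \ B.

A, merged: [-10, 13).
B, merged: [-9, 11), [18, 26).
[-10, 13) \ B = [-10, -9), [11, 13).

[-10, -9) ∪ [11, 13)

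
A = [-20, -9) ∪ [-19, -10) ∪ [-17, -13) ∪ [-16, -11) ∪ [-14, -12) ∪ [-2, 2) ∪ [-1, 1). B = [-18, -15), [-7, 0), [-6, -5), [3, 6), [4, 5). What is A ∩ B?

A, merged: [-20, -9), [-2, 2).
B, merged: [-18, -15), [-7, 0), [3, 6).
[-20, -9) overlaps B on [-18, -15).
[-2, 2) overlaps B on [-2, 0).

[-18, -15) ∪ [-2, 0)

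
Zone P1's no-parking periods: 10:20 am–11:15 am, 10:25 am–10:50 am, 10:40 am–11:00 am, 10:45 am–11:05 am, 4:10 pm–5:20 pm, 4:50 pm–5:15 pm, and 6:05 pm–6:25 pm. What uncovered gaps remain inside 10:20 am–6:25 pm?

After merging, the occupied span is 10:20 am-11:15 am, 4:10 pm-5:20 pm, 6:05 pm-6:25 pm.
Gaps within 10:20 am-6:25 pm: 11:15 am-4:10 pm, 5:20 pm-6:05 pm.

11:15 am-4:10 pm, 5:20 pm-6:05 pm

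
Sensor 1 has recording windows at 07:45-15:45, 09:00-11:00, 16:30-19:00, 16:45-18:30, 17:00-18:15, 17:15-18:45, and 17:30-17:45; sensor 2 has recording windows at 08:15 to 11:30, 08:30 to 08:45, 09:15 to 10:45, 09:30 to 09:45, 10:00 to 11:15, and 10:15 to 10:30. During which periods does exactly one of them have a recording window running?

07:45-08:15, 11:30-15:45, 16:30-19:00

First set merges to 07:45-15:45, 16:30-19:00.
Second set merges to 08:15-11:30.
Only in the first: 07:45-08:15, 11:30-15:45, 16:30-19:00.
Only in the second: none.
Together these are the periods covered by exactly one.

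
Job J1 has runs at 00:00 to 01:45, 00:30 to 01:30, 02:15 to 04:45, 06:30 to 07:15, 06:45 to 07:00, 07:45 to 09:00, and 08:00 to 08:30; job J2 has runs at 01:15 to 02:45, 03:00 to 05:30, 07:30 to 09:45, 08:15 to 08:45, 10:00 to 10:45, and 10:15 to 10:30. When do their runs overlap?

First set merges to 00:00-01:45, 02:15-04:45, 06:30-07:15, 07:45-09:00.
Second set merges to 01:15-02:45, 03:00-05:30, 07:30-09:45, 10:00-10:45.
00:00-01:45 meets the second set on 01:15-01:45.
02:15-04:45 meets the second set on 02:15-02:45, 03:00-04:45.
06:30-07:15: no overlap with the second set.
07:45-09:00 meets the second set on 07:45-09:00.

01:15-01:45, 02:15-02:45, 03:00-04:45, 07:45-09:00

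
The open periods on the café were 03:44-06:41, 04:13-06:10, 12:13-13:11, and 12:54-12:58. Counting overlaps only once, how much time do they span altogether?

Merged: 03:44–06:41, 12:13–13:11.
Lengths: 2 h 57 min + 58 min = 3 h 55 min.

3 h 55 min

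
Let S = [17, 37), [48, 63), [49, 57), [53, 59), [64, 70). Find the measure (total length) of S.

41

Merged: [17, 37), [48, 63), [64, 70).
Lengths: 20 + 15 + 6 = 41.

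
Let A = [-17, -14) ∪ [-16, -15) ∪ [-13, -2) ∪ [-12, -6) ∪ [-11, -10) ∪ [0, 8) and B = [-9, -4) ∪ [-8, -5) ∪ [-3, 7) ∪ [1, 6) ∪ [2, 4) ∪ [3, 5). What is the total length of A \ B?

9

First set merges to [-17, -14), [-13, -2), [0, 8).
Second set merges to [-9, -4), [-3, 7).
A \ B = [-17, -14), [-13, -9), [-4, -3), [7, 8).
Total: 3 + 4 + 1 + 1 = 9.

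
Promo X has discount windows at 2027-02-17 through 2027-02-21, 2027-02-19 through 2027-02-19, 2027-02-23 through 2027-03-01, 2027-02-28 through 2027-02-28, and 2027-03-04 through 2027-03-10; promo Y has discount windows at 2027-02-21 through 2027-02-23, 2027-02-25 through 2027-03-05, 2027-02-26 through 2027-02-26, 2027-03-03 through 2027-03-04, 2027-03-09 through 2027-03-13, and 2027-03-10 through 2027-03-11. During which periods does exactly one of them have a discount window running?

2027-02-17 through 2027-02-20, 2027-02-22 through 2027-02-22, 2027-02-24 through 2027-02-24, 2027-03-02 through 2027-03-03, 2027-03-06 through 2027-03-08, 2027-03-11 through 2027-03-13

First set merges to 2027-02-17 through 2027-02-21, 2027-02-23 through 2027-03-01, 2027-03-04 through 2027-03-10.
Second set merges to 2027-02-21 through 2027-02-23, 2027-02-25 through 2027-03-05, 2027-03-09 through 2027-03-13.
A \ B = 2027-02-17 through 2027-02-20, 2027-02-24 through 2027-02-24, 2027-03-06 through 2027-03-08.
B \ A = 2027-02-22 through 2027-02-22, 2027-03-02 through 2027-03-03, 2027-03-11 through 2027-03-13.
Union of the two gives the symmetric difference.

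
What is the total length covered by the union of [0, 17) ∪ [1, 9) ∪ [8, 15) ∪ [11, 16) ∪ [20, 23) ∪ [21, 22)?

Merged: [0, 17), [20, 23).
Lengths: 17 + 3 = 20.

20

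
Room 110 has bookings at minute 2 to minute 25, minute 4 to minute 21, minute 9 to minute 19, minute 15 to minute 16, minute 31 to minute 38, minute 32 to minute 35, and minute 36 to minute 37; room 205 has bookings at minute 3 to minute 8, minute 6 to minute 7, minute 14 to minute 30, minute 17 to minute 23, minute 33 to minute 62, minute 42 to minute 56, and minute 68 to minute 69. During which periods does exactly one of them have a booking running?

First set merges to minute 2 to minute 25, minute 31 to minute 38.
Second set merges to minute 3 to minute 8, minute 14 to minute 30, minute 33 to minute 62, minute 68 to minute 69.
A \ B = minute 2 to minute 3, minute 8 to minute 14, minute 31 to minute 33.
B \ A = minute 25 to minute 30, minute 38 to minute 62, minute 68 to minute 69.
Union of the two gives the symmetric difference.

minute 2 to minute 3, minute 8 to minute 14, minute 25 to minute 30, minute 31 to minute 33, minute 38 to minute 62, minute 68 to minute 69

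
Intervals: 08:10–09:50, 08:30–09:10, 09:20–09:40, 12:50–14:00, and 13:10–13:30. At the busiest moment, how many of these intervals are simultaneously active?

2

Walk the sorted start/end points keeping a running depth.
The depth first hits 2 at 08:30.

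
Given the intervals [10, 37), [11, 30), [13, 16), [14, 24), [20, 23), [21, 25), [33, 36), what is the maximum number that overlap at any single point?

5

Walk the sorted start/end points keeping a running depth.
The depth first hits 5 at 21.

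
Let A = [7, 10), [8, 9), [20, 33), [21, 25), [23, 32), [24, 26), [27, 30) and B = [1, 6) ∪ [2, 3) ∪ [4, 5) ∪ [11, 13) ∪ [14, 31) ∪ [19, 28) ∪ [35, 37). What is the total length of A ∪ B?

A, merged: [7, 10), [20, 33).
B, merged: [1, 6), [11, 13), [14, 31), [35, 37).
A ∪ B = [1, 6), [7, 10), [11, 13), [14, 33), [35, 37).
Total: 5 + 3 + 2 + 19 + 2 = 31.

31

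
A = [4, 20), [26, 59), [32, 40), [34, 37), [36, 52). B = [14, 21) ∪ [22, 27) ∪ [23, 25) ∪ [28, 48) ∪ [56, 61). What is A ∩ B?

[14, 20) ∪ [26, 27) ∪ [28, 48) ∪ [56, 59)

A, merged: [4, 20), [26, 59).
B, merged: [14, 21), [22, 27), [28, 48), [56, 61).
[4, 20) ∩ B → [14, 20).
[26, 59) ∩ B → [26, 27), [28, 48), [56, 59).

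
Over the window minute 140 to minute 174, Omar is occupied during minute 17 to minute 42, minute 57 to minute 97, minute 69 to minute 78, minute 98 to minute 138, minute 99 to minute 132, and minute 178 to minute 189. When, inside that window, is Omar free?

minute 140 to minute 174

Covered (merged): minute 17 to minute 42, minute 57 to minute 97, minute 98 to minute 138, minute 178 to minute 189.
Uncovered inside minute 140 to minute 174: minute 140 to minute 174.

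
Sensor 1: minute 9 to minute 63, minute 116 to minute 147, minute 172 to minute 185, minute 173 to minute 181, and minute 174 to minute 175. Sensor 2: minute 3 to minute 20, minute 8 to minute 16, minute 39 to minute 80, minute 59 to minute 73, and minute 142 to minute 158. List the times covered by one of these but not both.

A, merged: minute 9 to minute 63, minute 116 to minute 147, minute 172 to minute 185.
B, merged: minute 3 to minute 20, minute 39 to minute 80, minute 142 to minute 158.
A but not B: minute 20 to minute 39, minute 116 to minute 142, minute 172 to minute 185.
B but not A: minute 3 to minute 9, minute 63 to minute 80, minute 147 to minute 158.
Combining gives A △ B.

minute 3 to minute 9, minute 20 to minute 39, minute 63 to minute 80, minute 116 to minute 142, minute 147 to minute 158, minute 172 to minute 185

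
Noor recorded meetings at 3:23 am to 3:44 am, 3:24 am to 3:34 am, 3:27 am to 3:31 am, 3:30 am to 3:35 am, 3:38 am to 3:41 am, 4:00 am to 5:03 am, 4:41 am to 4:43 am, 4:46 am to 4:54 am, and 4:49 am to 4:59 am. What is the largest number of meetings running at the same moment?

4

At 3:30 am, 4 of the intervals are simultaneously active.
No point has more.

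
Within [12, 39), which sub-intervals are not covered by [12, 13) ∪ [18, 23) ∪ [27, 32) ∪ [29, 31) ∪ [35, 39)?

[13, 18) ∪ [23, 27) ∪ [32, 35)

The merged coverage is [12, 13), [18, 23), [27, 32), [35, 39).
Uncovered inside [12, 39): [13, 18), [23, 27), [32, 35).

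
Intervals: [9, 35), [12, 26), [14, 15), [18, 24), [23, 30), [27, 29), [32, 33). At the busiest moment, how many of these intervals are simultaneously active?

4

Walk the sorted start/end points keeping a running depth.
The depth first hits 4 at 23.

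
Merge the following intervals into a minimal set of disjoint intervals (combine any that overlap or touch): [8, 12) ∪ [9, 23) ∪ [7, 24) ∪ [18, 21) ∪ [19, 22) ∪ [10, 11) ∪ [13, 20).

[7, 24)

Sort by start: [7, 24), [8, 12), [9, 23), [10, 11), [13, 20), [18, 21), [19, 22).
[8, 12) overlaps/touches [7, 24) → extend to [7, 24).
[9, 23) overlaps/touches [7, 24) → extend to [7, 24).
[10, 11) overlaps/touches [7, 24) → extend to [7, 24).
[13, 20) overlaps/touches [7, 24) → extend to [7, 24).
[18, 21) overlaps/touches [7, 24) → extend to [7, 24).
[19, 22) overlaps/touches [7, 24) → extend to [7, 24).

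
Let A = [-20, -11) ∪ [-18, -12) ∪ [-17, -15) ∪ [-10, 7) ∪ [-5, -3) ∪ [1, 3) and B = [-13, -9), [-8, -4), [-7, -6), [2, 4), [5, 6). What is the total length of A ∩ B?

10

A, merged: [-20, -11), [-10, 7).
B, merged: [-13, -9), [-8, -4), [2, 4), [5, 6).
A ∩ B = [-13, -11), [-10, -9), [-8, -4), [2, 4), [5, 6).
Total: 2 + 1 + 4 + 2 + 1 = 10.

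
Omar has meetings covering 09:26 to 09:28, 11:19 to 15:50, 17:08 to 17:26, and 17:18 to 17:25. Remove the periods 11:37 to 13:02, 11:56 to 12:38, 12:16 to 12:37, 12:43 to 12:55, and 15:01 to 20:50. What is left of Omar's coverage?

A, merged: 09:26–09:28, 11:19–15:50, 17:08–17:26.
B, merged: 11:37–13:02, 15:01–20:50.
09:26–09:28 is untouched.
11:19–15:50 with B removed leaves 11:19–11:37, 13:02–15:01.
17:08–17:26 lies entirely inside B → drops out.

09:26–09:28, 11:19–11:37, 13:02–15:01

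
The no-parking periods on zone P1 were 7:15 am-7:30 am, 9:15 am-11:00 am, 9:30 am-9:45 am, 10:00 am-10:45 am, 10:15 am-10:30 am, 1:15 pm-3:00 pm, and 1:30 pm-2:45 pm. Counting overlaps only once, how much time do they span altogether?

3 h 45 min

Merged: 7:15 am–7:30 am, 9:15 am–11:00 am, 1:15 pm–3:00 pm.
Lengths: 15 min + 1 h 45 min + 1 h 45 min = 3 h 45 min.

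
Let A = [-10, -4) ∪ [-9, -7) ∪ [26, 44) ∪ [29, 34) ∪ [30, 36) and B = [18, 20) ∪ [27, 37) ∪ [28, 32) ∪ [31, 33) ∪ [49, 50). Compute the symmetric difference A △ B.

First set merges to [-10, -4), [26, 44).
Second set merges to [18, 20), [27, 37), [49, 50).
A but not B: [-10, -4), [26, 27), [37, 44).
B but not A: [18, 20), [49, 50).
Combining gives A △ B.

[-10, -4) ∪ [18, 20) ∪ [26, 27) ∪ [37, 44) ∪ [49, 50)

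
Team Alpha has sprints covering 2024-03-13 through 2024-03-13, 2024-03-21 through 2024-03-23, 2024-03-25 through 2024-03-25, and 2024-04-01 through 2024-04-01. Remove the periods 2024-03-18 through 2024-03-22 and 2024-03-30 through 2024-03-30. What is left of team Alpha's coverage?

2024-03-13 through 2024-03-13, 2024-03-23 through 2024-03-23, 2024-03-25 through 2024-03-25, 2024-04-01 through 2024-04-01

2024-03-13 through 2024-03-13 is untouched.
2024-03-21 through 2024-03-23 with B removed leaves 2024-03-23 through 2024-03-23.
2024-03-25 through 2024-03-25 is untouched.
2024-04-01 through 2024-04-01 is untouched.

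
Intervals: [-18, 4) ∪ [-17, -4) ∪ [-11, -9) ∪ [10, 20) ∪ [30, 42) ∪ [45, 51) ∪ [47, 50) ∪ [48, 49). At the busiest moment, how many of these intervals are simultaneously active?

3

At -11, 3 of the intervals are simultaneously active.
No point has more.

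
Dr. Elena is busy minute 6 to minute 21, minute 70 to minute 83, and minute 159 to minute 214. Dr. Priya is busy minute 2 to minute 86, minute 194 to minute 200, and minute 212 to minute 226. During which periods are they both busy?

minute 6 to minute 21, minute 70 to minute 83, minute 194 to minute 200, minute 212 to minute 214

minute 6 to minute 21 overlaps B on minute 6 to minute 21.
minute 70 to minute 83 overlaps B on minute 70 to minute 83.
minute 159 to minute 214 overlaps B on minute 194 to minute 200, minute 212 to minute 214.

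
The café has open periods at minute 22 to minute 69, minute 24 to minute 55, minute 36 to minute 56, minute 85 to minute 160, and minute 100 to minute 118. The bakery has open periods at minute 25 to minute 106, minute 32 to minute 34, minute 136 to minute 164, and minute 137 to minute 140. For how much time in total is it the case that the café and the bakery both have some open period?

89 minutes

First set merges to minute 22 to minute 69, minute 85 to minute 160.
Second set merges to minute 25 to minute 106, minute 136 to minute 164.
A ∩ B = minute 25 to minute 69, minute 85 to minute 106, minute 136 to minute 160.
Total: 44 minutes + 21 minutes + 24 minutes = 89 minutes.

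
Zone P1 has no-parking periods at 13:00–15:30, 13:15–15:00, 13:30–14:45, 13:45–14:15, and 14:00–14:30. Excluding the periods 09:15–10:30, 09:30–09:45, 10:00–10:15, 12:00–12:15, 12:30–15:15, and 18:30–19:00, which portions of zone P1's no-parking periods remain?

15:15–15:30

Merge the first list: 13:00–15:30.
Merge the second list: 09:15–10:30, 12:00–12:15, 12:30–15:15, 18:30–19:00.
13:00–15:30 with B removed leaves 15:15–15:30.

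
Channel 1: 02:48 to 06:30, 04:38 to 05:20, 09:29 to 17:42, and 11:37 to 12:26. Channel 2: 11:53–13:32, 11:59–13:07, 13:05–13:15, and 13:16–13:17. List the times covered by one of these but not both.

Merge the first list: 02:48–06:30, 09:29–17:42.
Merge the second list: 11:53–13:32.
Only in the first: 02:48–06:30, 09:29–11:53, 13:32–17:42.
Only in the second: none.
Together these are the periods covered by exactly one.

02:48–06:30, 09:29–11:53, 13:32–17:42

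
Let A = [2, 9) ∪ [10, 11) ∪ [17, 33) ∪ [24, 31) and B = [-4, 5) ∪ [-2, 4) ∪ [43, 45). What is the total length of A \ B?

21

A, merged: [2, 9), [10, 11), [17, 33).
B, merged: [-4, 5), [43, 45).
A \ B = [5, 9), [10, 11), [17, 33).
Total: 4 + 1 + 16 = 21.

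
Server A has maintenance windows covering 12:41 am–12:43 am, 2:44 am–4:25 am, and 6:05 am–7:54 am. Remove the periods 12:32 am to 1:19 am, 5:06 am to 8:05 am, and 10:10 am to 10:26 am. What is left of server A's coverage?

2:44 am-4:25 am

12:41 am-12:43 am lies entirely inside B → drops out.
2:44 am-4:25 am is untouched.
6:05 am-7:54 am lies entirely inside B → drops out.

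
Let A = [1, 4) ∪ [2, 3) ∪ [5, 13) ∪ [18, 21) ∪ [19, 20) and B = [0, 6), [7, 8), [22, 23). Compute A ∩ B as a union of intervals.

A, merged: [1, 4), [5, 13), [18, 21).
[1, 4) overlaps B on [1, 4).
[5, 13) overlaps B on [5, 6), [7, 8).
[18, 21) falls entirely outside B.

[1, 4) ∪ [5, 6) ∪ [7, 8)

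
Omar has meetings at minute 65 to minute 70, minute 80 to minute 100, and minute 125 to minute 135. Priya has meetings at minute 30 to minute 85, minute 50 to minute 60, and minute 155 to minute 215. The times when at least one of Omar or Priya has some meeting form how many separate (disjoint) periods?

3

B, merged: minute 30 to minute 85, minute 155 to minute 215.
A ∪ B = minute 30 to minute 100, minute 125 to minute 135, minute 155 to minute 215.
That is 3 disjoint pieces.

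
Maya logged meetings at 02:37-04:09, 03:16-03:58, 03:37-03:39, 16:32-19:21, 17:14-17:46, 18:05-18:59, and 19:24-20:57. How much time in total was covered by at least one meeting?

5 h 54 min

Merged: 02:37-04:09, 16:32-19:21, 19:24-20:57.
Lengths: 1 h 32 min + 2 h 49 min + 1 h 33 min = 5 h 54 min.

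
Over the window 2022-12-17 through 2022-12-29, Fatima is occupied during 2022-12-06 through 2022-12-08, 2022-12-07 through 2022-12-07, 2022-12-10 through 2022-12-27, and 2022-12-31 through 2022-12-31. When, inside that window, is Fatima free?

Covered (merged): 2022-12-06 through 2022-12-08, 2022-12-10 through 2022-12-27, 2022-12-31 through 2022-12-31.
Complement within 2022-12-17 through 2022-12-29: 2022-12-28 through 2022-12-29.

2022-12-28 through 2022-12-29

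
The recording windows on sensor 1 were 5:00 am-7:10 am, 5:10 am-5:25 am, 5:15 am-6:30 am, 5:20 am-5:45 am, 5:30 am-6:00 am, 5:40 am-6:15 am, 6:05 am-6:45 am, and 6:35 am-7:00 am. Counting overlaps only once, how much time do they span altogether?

2 h 10 min

Merged: 5:00 am–7:10 am.
Length: 2 h 10 min.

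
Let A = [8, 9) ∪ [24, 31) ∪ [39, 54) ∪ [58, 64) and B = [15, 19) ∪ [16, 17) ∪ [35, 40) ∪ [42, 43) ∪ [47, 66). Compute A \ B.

[8, 9) ∪ [24, 31) ∪ [40, 42) ∪ [43, 47)

B, merged: [15, 19), [35, 40), [42, 43), [47, 66).
[8, 9): nothing removed.
[24, 31): nothing removed.
[39, 54) \ B = [40, 42), [43, 47).
[58, 64): entirely removed.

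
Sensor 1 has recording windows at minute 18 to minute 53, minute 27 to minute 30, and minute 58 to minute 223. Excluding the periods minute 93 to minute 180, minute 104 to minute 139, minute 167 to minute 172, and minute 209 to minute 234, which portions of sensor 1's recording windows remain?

minute 18 to minute 53, minute 58 to minute 93, minute 180 to minute 209

A, merged: minute 18 to minute 53, minute 58 to minute 223.
B, merged: minute 93 to minute 180, minute 209 to minute 234.
minute 18 to minute 53: nothing removed.
minute 58 to minute 223 \ B = minute 58 to minute 93, minute 180 to minute 209.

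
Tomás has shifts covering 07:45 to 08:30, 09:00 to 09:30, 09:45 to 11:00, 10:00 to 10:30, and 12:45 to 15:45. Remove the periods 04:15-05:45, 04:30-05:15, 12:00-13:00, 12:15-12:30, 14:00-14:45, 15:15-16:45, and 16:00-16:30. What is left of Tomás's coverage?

Merge the first list: 07:45-08:30, 09:00-09:30, 09:45-11:00, 12:45-15:45.
Merge the second list: 04:15-05:45, 12:00-13:00, 14:00-14:45, 15:15-16:45.
07:45-08:30 is untouched.
09:00-09:30 is untouched.
09:45-11:00 is untouched.
12:45-15:45 with B removed leaves 13:00-14:00, 14:45-15:15.

07:45-08:30, 09:00-09:30, 09:45-11:00, 13:00-14:00, 14:45-15:15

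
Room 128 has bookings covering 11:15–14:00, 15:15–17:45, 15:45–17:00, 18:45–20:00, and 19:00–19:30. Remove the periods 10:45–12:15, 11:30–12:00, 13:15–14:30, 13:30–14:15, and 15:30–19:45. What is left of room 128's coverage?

12:15-13:15, 15:15-15:30, 19:45-20:00

First set merges to 11:15-14:00, 15:15-17:45, 18:45-20:00.
Second set merges to 10:45-12:15, 13:15-14:30, 15:30-19:45.
11:15-14:00 with B removed leaves 12:15-13:15.
15:15-17:45 with B removed leaves 15:15-15:30.
18:45-20:00 with B removed leaves 19:45-20:00.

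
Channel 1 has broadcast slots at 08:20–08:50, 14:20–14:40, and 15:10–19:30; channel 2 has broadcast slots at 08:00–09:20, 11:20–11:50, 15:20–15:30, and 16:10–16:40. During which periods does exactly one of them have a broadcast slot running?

08:00–08:20, 08:50–09:20, 11:20–11:50, 14:20–14:40, 15:10–15:20, 15:30–16:10, 16:40–19:30

A \ B = 14:20–14:40, 15:10–15:20, 15:30–16:10, 16:40–19:30.
B \ A = 08:00–08:20, 08:50–09:20, 11:20–11:50.
Union of the two gives the symmetric difference.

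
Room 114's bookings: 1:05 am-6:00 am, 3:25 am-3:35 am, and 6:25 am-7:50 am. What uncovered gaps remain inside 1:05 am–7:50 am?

6:00 am-6:25 am

Covered (merged): 1:05 am-6:00 am, 6:25 am-7:50 am.
Uncovered inside 1:05 am-7:50 am: 6:00 am-6:25 am.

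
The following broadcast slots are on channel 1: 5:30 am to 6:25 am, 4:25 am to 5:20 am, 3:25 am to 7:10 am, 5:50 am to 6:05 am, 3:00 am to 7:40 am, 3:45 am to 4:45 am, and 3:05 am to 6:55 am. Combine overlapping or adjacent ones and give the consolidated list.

3:00 am–7:40 am

Sort by start: 3:00 am–7:40 am, 3:05 am–6:55 am, 3:25 am–7:10 am, 3:45 am–4:45 am, 4:25 am–5:20 am, 5:30 am–6:25 am, 5:50 am–6:05 am.
3:05 am–6:55 am overlaps/touches 3:00 am–7:40 am → extend to 3:00 am–7:40 am.
3:25 am–7:10 am overlaps/touches 3:00 am–7:40 am → extend to 3:00 am–7:40 am.
3:45 am–4:45 am overlaps/touches 3:00 am–7:40 am → extend to 3:00 am–7:40 am.
4:25 am–5:20 am overlaps/touches 3:00 am–7:40 am → extend to 3:00 am–7:40 am.
5:30 am–6:25 am overlaps/touches 3:00 am–7:40 am → extend to 3:00 am–7:40 am.
5:50 am–6:05 am overlaps/touches 3:00 am–7:40 am → extend to 3:00 am–7:40 am.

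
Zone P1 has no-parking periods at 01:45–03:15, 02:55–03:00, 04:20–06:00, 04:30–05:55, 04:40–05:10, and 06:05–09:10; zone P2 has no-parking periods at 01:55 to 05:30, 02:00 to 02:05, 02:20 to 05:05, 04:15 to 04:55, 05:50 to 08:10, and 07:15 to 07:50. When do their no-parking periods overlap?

01:55–03:15, 04:20–05:30, 05:50–06:00, 06:05–08:10

Merge the first list: 01:45–03:15, 04:20–06:00, 06:05–09:10.
Merge the second list: 01:55–05:30, 05:50–08:10.
01:45–03:15 ∩ B → 01:55–03:15.
04:20–06:00 ∩ B → 04:20–05:30, 05:50–06:00.
06:05–09:10 ∩ B → 06:05–08:10.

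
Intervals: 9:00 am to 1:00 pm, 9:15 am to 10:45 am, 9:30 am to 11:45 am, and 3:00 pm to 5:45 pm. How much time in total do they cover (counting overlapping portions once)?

6 h 45 min

Merged: 9:00 am–1:00 pm, 3:00 pm–5:45 pm.
Lengths: 4 h + 2 h 45 min = 6 h 45 min.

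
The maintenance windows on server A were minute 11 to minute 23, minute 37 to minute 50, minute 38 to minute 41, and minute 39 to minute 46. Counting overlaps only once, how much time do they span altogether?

25 minutes

Merged: minute 11 to minute 23, minute 37 to minute 50.
Lengths: 12 minutes + 13 minutes = 25 minutes.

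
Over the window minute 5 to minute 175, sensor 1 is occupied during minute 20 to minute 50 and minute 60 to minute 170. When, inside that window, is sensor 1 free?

minute 5 to minute 20, minute 50 to minute 60, minute 170 to minute 175

After merging, the occupied span is minute 20 to minute 50, minute 60 to minute 170.
Complement within minute 5 to minute 175: minute 5 to minute 20, minute 50 to minute 60, minute 170 to minute 175.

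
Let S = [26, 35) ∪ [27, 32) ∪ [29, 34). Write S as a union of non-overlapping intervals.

[27, 32) overlaps/touches [26, 35) → extend to [26, 35).
[29, 34) overlaps/touches [26, 35) → extend to [26, 35).

[26, 35)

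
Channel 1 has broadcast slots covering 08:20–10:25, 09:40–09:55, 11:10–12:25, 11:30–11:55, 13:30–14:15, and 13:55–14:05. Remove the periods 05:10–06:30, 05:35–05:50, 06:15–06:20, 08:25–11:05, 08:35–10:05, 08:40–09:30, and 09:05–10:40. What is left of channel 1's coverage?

08:20–08:25, 11:10–12:25, 13:30–14:15

First set merges to 08:20–10:25, 11:10–12:25, 13:30–14:15.
Second set merges to 05:10–06:30, 08:25–11:05.
08:20–10:25 \ B = 08:20–08:25.
11:10–12:25: nothing removed.
13:30–14:15: nothing removed.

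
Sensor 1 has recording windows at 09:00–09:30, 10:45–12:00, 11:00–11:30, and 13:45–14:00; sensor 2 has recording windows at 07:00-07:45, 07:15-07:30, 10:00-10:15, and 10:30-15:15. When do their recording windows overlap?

10:45–12:00, 13:45–14:00

First set merges to 09:00–09:30, 10:45–12:00, 13:45–14:00.
Second set merges to 07:00–07:45, 10:00–10:15, 10:30–15:15.
09:00–09:30: no overlap with the second set.
10:45–12:00 meets the second set on 10:45–12:00.
13:45–14:00 meets the second set on 13:45–14:00.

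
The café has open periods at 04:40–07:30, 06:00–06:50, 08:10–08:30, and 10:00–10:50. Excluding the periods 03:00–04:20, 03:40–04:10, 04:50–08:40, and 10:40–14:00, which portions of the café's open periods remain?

04:40–04:50, 10:00–10:40

A, merged: 04:40–07:30, 08:10–08:30, 10:00–10:50.
B, merged: 03:00–04:20, 04:50–08:40, 10:40–14:00.
04:40–07:30 \ B = 04:40–04:50.
08:10–08:30: entirely removed.
10:00–10:50 \ B = 10:00–10:40.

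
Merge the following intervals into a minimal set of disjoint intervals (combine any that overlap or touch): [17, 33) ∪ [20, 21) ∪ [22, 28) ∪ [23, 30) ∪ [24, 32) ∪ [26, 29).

[17, 33)

[20, 21) overlaps/touches [17, 33) → extend to [17, 33).
[22, 28) overlaps/touches [17, 33) → extend to [17, 33).
[23, 30) overlaps/touches [17, 33) → extend to [17, 33).
[24, 32) overlaps/touches [17, 33) → extend to [17, 33).
[26, 29) overlaps/touches [17, 33) → extend to [17, 33).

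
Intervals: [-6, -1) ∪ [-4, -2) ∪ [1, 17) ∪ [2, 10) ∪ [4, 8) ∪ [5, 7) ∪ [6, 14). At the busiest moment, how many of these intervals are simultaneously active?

At 6, 5 of the intervals are simultaneously active.
No point has more.

5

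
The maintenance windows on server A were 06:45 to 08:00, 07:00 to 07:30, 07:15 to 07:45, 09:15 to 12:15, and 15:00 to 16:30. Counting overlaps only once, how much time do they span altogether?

5 h 45 min

Merged: 06:45–08:00, 09:15–12:15, 15:00–16:30.
Lengths: 1 h 15 min + 3 h + 1 h 30 min = 5 h 45 min.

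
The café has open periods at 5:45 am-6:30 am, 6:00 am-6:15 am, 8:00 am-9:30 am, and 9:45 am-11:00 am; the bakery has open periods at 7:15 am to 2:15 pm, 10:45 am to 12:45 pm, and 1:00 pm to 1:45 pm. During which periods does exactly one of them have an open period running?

A, merged: 5:45 am–6:30 am, 8:00 am–9:30 am, 9:45 am–11:00 am.
B, merged: 7:15 am–2:15 pm.
Only in the first: 5:45 am–6:30 am.
Only in the second: 7:15 am–8:00 am, 9:30 am–9:45 am, 11:00 am–2:15 pm.
Together these are the periods covered by exactly one.

5:45 am–6:30 am, 7:15 am–8:00 am, 9:30 am–9:45 am, 11:00 am–2:15 pm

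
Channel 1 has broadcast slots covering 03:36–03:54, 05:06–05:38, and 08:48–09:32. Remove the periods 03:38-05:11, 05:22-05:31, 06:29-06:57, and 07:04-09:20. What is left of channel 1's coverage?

03:36-03:38, 05:11-05:22, 05:31-05:38, 09:20-09:32

03:36-03:54 \ B = 03:36-03:38.
05:06-05:38 \ B = 05:11-05:22, 05:31-05:38.
08:48-09:32 \ B = 09:20-09:32.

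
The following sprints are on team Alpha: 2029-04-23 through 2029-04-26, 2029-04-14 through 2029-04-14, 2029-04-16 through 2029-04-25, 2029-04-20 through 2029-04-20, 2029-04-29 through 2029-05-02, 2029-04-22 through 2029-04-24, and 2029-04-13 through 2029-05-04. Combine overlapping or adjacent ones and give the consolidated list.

Sort by start: 2029-04-13 through 2029-05-04, 2029-04-14 through 2029-04-14, 2029-04-16 through 2029-04-25, 2029-04-20 through 2029-04-20, 2029-04-22 through 2029-04-24, 2029-04-23 through 2029-04-26, 2029-04-29 through 2029-05-02.
2029-04-14 through 2029-04-14 overlaps/touches 2029-04-13 through 2029-05-04 → extend to 2029-04-13 through 2029-05-04.
2029-04-16 through 2029-04-25 overlaps/touches 2029-04-13 through 2029-05-04 → extend to 2029-04-13 through 2029-05-04.
2029-04-20 through 2029-04-20 overlaps/touches 2029-04-13 through 2029-05-04 → extend to 2029-04-13 through 2029-05-04.
2029-04-22 through 2029-04-24 overlaps/touches 2029-04-13 through 2029-05-04 → extend to 2029-04-13 through 2029-05-04.
2029-04-23 through 2029-04-26 overlaps/touches 2029-04-13 through 2029-05-04 → extend to 2029-04-13 through 2029-05-04.
2029-04-29 through 2029-05-02 overlaps/touches 2029-04-13 through 2029-05-04 → extend to 2029-04-13 through 2029-05-04.

2029-04-13 through 2029-05-04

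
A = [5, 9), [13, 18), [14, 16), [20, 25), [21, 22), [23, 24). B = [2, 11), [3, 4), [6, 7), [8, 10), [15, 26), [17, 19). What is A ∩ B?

A, merged: [5, 9), [13, 18), [20, 25).
B, merged: [2, 11), [15, 26).
[5, 9) meets the second set on [5, 9).
[13, 18) meets the second set on [15, 18).
[20, 25) meets the second set on [20, 25).

[5, 9) ∪ [15, 18) ∪ [20, 25)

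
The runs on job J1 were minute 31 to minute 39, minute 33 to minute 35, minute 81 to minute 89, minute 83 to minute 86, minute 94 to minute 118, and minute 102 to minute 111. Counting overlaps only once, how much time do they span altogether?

40 minutes

Merged: minute 31 to minute 39, minute 81 to minute 89, minute 94 to minute 118.
Lengths: 8 minutes + 8 minutes + 24 minutes = 40 minutes.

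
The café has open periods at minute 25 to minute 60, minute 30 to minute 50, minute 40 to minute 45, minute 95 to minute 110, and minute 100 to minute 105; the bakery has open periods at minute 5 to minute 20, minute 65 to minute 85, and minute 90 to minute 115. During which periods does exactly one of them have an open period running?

A, merged: minute 25 to minute 60, minute 95 to minute 110.
A \ B = minute 25 to minute 60.
B \ A = minute 5 to minute 20, minute 65 to minute 85, minute 90 to minute 95, minute 110 to minute 115.
Union of the two gives the symmetric difference.

minute 5 to minute 20, minute 25 to minute 60, minute 65 to minute 85, minute 90 to minute 95, minute 110 to minute 115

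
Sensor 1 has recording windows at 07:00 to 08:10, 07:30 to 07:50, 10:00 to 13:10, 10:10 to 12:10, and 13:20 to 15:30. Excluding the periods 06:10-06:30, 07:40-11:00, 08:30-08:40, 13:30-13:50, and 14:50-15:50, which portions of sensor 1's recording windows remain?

07:00-07:40, 11:00-13:10, 13:20-13:30, 13:50-14:50

A, merged: 07:00-08:10, 10:00-13:10, 13:20-15:30.
B, merged: 06:10-06:30, 07:40-11:00, 13:30-13:50, 14:50-15:50.
07:00-08:10 minus B → 07:00-07:40.
10:00-13:10 minus B → 11:00-13:10.
13:20-15:30 minus B → 13:20-13:30, 13:50-14:50.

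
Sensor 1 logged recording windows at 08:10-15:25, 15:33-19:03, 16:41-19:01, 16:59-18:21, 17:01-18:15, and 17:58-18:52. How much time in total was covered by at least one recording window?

10 h 45 min

Merged: 08:10-15:25, 15:33-19:03.
Lengths: 7 h 15 min + 3 h 30 min = 10 h 45 min.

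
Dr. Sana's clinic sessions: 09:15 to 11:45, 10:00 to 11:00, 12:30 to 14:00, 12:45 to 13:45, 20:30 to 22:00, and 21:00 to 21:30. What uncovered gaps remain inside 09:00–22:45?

09:00–09:15, 11:45–12:30, 14:00–20:30, 22:00–22:45

The merged coverage is 09:15–11:45, 12:30–14:00, 20:30–22:00.
Uncovered inside 09:00–22:45: 09:00–09:15, 11:45–12:30, 14:00–20:30, 22:00–22:45.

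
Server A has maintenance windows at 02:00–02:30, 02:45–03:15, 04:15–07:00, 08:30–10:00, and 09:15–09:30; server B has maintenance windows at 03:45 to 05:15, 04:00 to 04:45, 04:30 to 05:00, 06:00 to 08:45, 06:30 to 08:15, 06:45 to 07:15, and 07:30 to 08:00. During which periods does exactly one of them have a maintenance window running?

Merge the first list: 02:00–02:30, 02:45–03:15, 04:15–07:00, 08:30–10:00.
Merge the second list: 03:45–05:15, 06:00–08:45.
Only in the first: 02:00–02:30, 02:45–03:15, 05:15–06:00, 08:45–10:00.
Only in the second: 03:45–04:15, 07:00–08:30.
Together these are the periods covered by exactly one.

02:00–02:30, 02:45–03:15, 03:45–04:15, 05:15–06:00, 07:00–08:30, 08:45–10:00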